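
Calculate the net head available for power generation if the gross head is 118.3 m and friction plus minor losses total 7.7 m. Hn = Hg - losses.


Hn = 118.3 - 7.7 = 110.6000 m


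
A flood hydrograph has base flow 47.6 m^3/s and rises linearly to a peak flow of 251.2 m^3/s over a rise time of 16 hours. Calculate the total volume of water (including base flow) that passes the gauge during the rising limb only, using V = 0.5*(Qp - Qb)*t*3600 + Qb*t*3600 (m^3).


V = 0.5*(251.2 - 47.6)*16*3600 + 47.6*16*3600 = 8.6054e+06 m^3


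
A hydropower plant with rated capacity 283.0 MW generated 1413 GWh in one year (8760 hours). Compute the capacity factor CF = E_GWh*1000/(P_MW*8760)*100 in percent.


CF = 1413 * 1000 / (283.0 * 8760) * 100 = 56.9970 %


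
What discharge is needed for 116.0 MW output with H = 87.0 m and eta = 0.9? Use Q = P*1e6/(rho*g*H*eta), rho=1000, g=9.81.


Q = 116.0 * 1e6 / (1000 * 9.81 * 87.0 * 0.9) = 151.0175 m^3/s


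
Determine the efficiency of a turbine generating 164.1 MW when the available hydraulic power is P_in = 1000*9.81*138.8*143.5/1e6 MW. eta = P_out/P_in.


P_in = 1000 * 9.81 * 138.8 * 143.5 / 1e6 = 195.3936 MW
eta = 164.1 / 195.3936 = 0.8398


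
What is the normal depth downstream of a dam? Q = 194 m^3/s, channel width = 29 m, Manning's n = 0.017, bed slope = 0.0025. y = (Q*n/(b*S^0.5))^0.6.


y = (194 * 0.017 / (29 * 0.0025^0.5))^0.6 = 1.6373 m


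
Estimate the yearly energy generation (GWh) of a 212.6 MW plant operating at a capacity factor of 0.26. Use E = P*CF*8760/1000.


E = 212.6 * 0.26 * 8760 / 1000 = 484.2178 GWh


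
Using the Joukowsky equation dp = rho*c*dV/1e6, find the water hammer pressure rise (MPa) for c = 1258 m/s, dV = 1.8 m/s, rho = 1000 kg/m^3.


dp = 1000 * 1258 * 1.8 / 1e6 = 2.2644 MPa


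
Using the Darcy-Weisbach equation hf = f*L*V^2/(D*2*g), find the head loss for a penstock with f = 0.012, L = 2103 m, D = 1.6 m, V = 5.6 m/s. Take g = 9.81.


hf = 0.012 * 2103 * 5.6^2 / (1.6 * 2 * 9.81) = 25.2103 m


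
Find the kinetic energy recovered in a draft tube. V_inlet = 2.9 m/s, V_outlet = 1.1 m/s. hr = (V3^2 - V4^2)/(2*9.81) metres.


hr = (2.9^2 - 1.1^2) / (2*9.81) = 0.3670 m


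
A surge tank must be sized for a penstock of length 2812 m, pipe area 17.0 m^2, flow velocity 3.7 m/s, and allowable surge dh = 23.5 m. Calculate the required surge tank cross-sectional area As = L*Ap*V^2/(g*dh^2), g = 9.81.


As = 2812 * 17.0 * 3.7^2 / (9.81 * 23.5^2) = 120.7989 m^2


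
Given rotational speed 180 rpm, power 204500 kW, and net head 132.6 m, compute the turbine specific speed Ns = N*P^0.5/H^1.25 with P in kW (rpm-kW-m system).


Ns = 180 * 204500^0.5 / 132.6^1.25 = 180.9005


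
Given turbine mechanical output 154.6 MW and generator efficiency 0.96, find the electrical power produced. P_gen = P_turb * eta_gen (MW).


P_gen = 154.6 * 0.96 = 148.4160 MW


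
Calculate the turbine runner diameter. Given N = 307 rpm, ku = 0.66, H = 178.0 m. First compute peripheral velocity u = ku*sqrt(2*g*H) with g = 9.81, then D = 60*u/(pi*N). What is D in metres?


u = 0.66 * sqrt(2*9.81*178.0) = 39.0035 m/s
D = 60 * 39.0035 / (pi * 307) = 2.4264 m


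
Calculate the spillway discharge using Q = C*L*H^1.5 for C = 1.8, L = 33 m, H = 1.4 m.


Q = 1.8 * 33 * 1.4^1.5 = 98.3962 m^3/s


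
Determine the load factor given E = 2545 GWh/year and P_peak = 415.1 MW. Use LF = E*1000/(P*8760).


LF = 2545 * 1000 / (415.1 * 8760) = 0.6999


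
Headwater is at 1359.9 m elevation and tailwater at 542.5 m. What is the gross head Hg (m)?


Hg = 1359.9 - 542.5 = 817.4000 m


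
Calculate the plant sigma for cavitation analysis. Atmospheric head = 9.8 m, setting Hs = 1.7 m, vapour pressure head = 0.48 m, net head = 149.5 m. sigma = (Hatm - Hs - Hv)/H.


sigma = (9.8 - 1.7 - 0.48) / 149.5 = 0.0510


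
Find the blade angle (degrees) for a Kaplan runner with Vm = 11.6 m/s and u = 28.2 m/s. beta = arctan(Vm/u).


beta = arctan(11.6 / 28.2) = 22.3597 degrees


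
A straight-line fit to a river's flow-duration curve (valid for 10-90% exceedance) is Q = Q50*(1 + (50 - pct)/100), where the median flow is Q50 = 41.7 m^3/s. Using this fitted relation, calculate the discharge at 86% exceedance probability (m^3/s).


Q = 41.7 * (1 + (50 - 86)/100) = 26.6880 m^3/s


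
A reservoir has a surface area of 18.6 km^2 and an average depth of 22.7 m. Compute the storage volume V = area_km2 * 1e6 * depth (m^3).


V = 18.6 * 1e6 * 22.7 = 4.2222e+08 m^3


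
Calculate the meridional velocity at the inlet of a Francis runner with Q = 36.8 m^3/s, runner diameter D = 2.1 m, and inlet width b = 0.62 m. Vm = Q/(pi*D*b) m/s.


Vm = 36.8 / (pi * 2.1 * 0.62) = 8.9968 m/s


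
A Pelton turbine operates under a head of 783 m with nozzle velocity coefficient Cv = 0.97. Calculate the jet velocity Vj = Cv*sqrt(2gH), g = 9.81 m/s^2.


Vj = 0.97 * sqrt(2*9.81*783) = 120.2270 m/s


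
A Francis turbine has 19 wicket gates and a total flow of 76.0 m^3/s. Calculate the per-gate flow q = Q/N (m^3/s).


q = 76.0 / 19 = 4.0000 m^3/s


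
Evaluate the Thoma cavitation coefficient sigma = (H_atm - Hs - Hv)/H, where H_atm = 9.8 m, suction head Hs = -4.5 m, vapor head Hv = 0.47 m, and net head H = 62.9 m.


sigma = (9.8 - (-4.5) - 0.47) / 62.9 = 0.2199


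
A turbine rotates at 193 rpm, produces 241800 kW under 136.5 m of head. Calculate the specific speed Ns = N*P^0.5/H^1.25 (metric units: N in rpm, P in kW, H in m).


Ns = 193 * 241800^0.5 / 136.5^1.25 = 203.4088


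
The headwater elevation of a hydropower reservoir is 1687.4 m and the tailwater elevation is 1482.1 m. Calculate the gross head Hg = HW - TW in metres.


Hg = 1687.4 - 1482.1 = 205.3000 m


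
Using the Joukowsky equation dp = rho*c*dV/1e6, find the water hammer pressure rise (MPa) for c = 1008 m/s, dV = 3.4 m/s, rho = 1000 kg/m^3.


dp = 1000 * 1008 * 3.4 / 1e6 = 3.4272 MPa


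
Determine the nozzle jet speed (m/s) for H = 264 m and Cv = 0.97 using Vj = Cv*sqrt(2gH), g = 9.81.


Vj = 0.97 * sqrt(2*9.81*264) = 69.8109 m/s


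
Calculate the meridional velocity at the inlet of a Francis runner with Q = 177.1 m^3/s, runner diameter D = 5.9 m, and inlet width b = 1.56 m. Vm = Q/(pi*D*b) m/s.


Vm = 177.1 / (pi * 5.9 * 1.56) = 6.1248 m/s


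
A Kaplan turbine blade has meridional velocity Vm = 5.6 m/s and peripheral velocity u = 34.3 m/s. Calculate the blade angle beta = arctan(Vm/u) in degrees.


beta = arctan(5.6 / 34.3) = 9.2726 degrees


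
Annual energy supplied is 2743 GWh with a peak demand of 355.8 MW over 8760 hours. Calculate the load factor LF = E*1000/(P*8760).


LF = 2743 * 1000 / (355.8 * 8760) = 0.8801


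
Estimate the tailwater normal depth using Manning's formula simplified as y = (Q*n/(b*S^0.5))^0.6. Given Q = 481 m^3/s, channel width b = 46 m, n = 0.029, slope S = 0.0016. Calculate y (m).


y = (481 * 0.029 / (46 * 0.0016^0.5))^0.6 = 3.3716 m


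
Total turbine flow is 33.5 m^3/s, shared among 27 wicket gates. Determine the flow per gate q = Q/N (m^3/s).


q = 33.5 / 27 = 1.2407 m^3/s


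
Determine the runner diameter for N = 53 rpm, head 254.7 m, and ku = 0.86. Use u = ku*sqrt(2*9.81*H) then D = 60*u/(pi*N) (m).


u = 0.86 * sqrt(2*9.81*254.7) = 60.7942 m/s
D = 60 * 60.7942 / (pi * 53) = 21.9073 m


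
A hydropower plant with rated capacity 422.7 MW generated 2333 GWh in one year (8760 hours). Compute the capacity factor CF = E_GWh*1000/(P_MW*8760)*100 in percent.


CF = 2333 * 1000 / (422.7 * 8760) * 100 = 63.0055 %


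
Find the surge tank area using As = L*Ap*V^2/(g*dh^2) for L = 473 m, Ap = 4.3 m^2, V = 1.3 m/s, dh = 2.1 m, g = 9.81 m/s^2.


As = 473 * 4.3 * 1.3^2 / (9.81 * 2.1^2) = 79.4527 m^2


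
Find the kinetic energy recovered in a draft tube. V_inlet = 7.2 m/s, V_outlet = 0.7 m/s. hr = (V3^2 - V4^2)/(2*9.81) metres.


hr = (7.2^2 - 0.7^2) / (2*9.81) = 2.6172 m


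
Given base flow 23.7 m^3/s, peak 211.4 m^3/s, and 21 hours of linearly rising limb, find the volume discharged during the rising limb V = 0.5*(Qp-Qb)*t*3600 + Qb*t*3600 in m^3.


V = 0.5*(211.4 - 23.7)*21*3600 + 23.7*21*3600 = 8.8868e+06 m^3


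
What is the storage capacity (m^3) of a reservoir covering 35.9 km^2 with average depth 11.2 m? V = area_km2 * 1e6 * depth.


V = 35.9 * 1e6 * 11.2 = 4.0208e+08 m^3


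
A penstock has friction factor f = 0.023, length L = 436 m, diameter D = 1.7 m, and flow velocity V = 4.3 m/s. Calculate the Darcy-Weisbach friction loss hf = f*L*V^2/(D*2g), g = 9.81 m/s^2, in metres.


hf = 0.023 * 436 * 4.3^2 / (1.7 * 2 * 9.81) = 5.5591 m


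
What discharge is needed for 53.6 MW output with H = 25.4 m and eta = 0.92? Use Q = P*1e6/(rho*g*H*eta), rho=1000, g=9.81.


Q = 53.6 * 1e6 / (1000 * 9.81 * 25.4 * 0.92) = 233.8160 m^3/s


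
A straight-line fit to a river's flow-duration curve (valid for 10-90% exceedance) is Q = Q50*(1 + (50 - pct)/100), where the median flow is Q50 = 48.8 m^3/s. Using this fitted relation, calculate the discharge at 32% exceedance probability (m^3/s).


Q = 48.8 * (1 + (50 - 32)/100) = 57.5840 m^3/s


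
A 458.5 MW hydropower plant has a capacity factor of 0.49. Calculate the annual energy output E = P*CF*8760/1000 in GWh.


E = 458.5 * 0.49 * 8760 / 1000 = 1968.0654 GWh


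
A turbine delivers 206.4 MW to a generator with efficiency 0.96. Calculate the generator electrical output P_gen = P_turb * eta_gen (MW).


P_gen = 206.4 * 0.96 = 198.1440 MW


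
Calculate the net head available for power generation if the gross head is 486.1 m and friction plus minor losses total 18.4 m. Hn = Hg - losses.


Hn = 486.1 - 18.4 = 467.7000 m


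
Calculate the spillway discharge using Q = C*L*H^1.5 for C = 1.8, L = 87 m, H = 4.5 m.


Q = 1.8 * 87 * 4.5^1.5 = 1494.8944 m^3/s


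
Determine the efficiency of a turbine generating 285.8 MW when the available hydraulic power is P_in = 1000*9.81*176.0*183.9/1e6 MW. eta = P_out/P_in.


P_in = 1000 * 9.81 * 176.0 * 183.9 / 1e6 = 317.5144 MW
eta = 285.8 / 317.5144 = 0.9001


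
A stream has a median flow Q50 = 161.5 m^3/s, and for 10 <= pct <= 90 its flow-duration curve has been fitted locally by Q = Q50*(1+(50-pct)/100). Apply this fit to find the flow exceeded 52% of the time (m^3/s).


Q = 161.5 * (1 + (50 - 52)/100) = 158.2700 m^3/s


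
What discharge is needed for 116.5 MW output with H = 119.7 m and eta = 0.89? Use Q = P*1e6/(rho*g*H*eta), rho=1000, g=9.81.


Q = 116.5 * 1e6 / (1000 * 9.81 * 119.7 * 0.89) = 111.4738 m^3/s


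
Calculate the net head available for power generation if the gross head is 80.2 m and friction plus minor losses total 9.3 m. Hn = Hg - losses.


Hn = 80.2 - 9.3 = 70.9000 m


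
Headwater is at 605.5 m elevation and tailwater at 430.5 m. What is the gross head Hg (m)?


Hg = 605.5 - 430.5 = 175.0000 m


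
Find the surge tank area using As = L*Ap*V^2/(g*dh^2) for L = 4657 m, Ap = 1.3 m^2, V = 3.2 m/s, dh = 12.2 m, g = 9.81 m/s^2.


As = 4657 * 1.3 * 3.2^2 / (9.81 * 12.2^2) = 42.4581 m^2


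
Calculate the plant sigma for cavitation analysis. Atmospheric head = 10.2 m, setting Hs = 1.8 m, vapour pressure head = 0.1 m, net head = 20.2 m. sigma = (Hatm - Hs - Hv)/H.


sigma = (10.2 - 1.8 - 0.1) / 20.2 = 0.4109


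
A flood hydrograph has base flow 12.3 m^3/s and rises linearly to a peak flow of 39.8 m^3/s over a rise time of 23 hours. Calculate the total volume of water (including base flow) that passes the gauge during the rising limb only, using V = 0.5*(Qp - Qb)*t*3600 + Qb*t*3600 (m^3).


V = 0.5*(39.8 - 12.3)*23*3600 + 12.3*23*3600 = 2.1569e+06 m^3


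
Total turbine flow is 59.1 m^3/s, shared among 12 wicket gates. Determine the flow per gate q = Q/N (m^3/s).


q = 59.1 / 12 = 4.9250 m^3/s


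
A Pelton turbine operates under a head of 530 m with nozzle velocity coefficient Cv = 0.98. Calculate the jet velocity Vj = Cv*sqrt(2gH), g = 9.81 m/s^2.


Vj = 0.98 * sqrt(2*9.81*530) = 99.9341 m/s


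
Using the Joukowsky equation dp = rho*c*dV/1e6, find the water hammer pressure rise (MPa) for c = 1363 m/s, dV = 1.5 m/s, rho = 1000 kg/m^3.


dp = 1000 * 1363 * 1.5 / 1e6 = 2.0445 MPa


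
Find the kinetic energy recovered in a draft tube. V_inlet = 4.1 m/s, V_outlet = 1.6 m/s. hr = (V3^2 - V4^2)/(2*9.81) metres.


hr = (4.1^2 - 1.6^2) / (2*9.81) = 0.7263 m


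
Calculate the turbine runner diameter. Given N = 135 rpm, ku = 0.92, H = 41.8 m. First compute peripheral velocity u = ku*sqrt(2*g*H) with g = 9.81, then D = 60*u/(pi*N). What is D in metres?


u = 0.92 * sqrt(2*9.81*41.8) = 26.3467 m/s
D = 60 * 26.3467 / (pi * 135) = 3.7273 m


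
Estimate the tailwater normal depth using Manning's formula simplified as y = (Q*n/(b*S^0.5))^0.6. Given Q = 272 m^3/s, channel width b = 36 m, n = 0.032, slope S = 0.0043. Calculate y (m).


y = (272 * 0.032 / (36 * 0.0043^0.5))^0.6 = 2.1878 m


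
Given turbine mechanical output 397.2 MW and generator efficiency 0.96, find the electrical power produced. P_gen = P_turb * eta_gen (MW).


P_gen = 397.2 * 0.96 = 381.3120 MW


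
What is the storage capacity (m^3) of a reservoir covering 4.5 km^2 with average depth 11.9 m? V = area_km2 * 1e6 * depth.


V = 4.5 * 1e6 * 11.9 = 5.3550e+07 m^3


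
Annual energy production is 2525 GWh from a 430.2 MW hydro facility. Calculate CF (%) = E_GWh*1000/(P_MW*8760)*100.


CF = 2525 * 1000 / (430.2 * 8760) * 100 = 67.0019 %


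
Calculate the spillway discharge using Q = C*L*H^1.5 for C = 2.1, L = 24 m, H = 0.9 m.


Q = 2.1 * 24 * 0.9^1.5 = 43.0323 m^3/s


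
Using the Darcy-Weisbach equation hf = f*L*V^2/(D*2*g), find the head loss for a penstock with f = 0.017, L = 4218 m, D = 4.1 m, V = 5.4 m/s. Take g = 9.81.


hf = 0.017 * 4218 * 5.4^2 / (4.1 * 2 * 9.81) = 25.9932 m


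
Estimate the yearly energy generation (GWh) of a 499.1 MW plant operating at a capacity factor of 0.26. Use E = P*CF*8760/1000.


E = 499.1 * 0.26 * 8760 / 1000 = 1136.7502 GWh


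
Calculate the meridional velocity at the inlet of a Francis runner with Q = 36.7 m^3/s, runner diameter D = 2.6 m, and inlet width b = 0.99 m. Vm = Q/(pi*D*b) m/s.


Vm = 36.7 / (pi * 2.6 * 0.99) = 4.5385 m/s


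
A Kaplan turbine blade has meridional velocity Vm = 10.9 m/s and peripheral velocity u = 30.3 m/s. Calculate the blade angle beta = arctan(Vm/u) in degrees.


beta = arctan(10.9 / 30.3) = 19.7855 degrees


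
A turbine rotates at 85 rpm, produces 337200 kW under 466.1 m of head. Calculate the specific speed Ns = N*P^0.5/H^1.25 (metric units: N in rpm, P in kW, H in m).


Ns = 85 * 337200^0.5 / 466.1^1.25 = 22.7910


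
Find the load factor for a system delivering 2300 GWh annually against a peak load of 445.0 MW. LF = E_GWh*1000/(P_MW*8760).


LF = 2300 * 1000 / (445.0 * 8760) = 0.5900


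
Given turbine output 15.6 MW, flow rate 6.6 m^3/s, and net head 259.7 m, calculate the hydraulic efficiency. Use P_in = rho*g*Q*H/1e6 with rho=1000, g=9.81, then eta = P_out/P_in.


P_in = 1000 * 9.81 * 6.6 * 259.7 / 1e6 = 16.8145 MW
eta = 15.6 / 16.8145 = 0.9278


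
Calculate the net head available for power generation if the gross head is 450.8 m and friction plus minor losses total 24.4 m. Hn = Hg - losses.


Hn = 450.8 - 24.4 = 426.4000 m


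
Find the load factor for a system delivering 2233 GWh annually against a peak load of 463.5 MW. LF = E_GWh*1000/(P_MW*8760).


LF = 2233 * 1000 / (463.5 * 8760) = 0.5500


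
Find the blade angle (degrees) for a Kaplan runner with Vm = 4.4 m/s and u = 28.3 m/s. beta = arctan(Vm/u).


beta = arctan(4.4 / 28.3) = 8.8374 degrees


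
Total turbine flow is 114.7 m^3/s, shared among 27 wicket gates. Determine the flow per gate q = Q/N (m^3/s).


q = 114.7 / 27 = 4.2481 m^3/s


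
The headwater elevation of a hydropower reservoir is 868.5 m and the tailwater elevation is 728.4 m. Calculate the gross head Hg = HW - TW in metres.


Hg = 868.5 - 728.4 = 140.1000 m


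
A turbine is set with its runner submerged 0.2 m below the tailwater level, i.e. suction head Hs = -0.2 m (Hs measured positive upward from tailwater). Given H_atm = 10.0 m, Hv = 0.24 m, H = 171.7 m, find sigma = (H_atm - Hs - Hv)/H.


sigma = (10.0 - (-0.2) - 0.24) / 171.7 = 0.0580


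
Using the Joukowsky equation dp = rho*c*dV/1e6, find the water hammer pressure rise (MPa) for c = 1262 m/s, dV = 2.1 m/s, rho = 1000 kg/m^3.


dp = 1000 * 1262 * 2.1 / 1e6 = 2.6502 MPa


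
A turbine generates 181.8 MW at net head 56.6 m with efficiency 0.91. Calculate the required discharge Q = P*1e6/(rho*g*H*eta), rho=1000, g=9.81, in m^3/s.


Q = 181.8 * 1e6 / (1000 * 9.81 * 56.6 * 0.91) = 359.8049 m^3/s


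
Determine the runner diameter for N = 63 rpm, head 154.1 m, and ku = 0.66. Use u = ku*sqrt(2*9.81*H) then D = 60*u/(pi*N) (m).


u = 0.66 * sqrt(2*9.81*154.1) = 36.2907 m/s
D = 60 * 36.2907 / (pi * 63) = 11.0016 m


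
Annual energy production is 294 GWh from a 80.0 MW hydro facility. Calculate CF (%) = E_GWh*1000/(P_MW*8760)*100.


CF = 294 * 1000 / (80.0 * 8760) * 100 = 41.9521 %


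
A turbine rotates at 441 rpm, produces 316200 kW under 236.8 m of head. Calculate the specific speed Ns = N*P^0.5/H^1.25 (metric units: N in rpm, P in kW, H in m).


Ns = 441 * 316200^0.5 / 236.8^1.25 = 266.9577


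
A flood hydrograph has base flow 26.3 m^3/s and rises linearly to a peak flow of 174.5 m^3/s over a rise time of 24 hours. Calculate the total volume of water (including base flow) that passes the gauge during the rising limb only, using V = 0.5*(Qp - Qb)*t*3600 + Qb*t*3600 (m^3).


V = 0.5*(174.5 - 26.3)*24*3600 + 26.3*24*3600 = 8.6746e+06 m^3


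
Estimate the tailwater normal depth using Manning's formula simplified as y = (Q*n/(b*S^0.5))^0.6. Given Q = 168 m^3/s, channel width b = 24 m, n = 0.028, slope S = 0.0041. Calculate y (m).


y = (168 * 0.028 / (24 * 0.0041^0.5))^0.6 = 1.9567 m


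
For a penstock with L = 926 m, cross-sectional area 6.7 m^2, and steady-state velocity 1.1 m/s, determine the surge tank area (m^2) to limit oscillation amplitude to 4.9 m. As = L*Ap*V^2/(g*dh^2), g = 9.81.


As = 926 * 6.7 * 1.1^2 / (9.81 * 4.9^2) = 31.8720 m^2


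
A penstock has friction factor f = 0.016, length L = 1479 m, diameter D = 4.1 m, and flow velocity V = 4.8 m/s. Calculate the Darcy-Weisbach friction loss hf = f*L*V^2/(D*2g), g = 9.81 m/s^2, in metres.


hf = 0.016 * 1479 * 4.8^2 / (4.1 * 2 * 9.81) = 6.7778 m


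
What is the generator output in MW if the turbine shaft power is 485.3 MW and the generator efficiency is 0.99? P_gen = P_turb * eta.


P_gen = 485.3 * 0.99 = 480.4470 MW


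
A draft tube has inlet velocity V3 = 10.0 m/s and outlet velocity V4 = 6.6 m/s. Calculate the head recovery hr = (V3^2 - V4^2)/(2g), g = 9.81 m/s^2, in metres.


hr = (10.0^2 - 6.6^2) / (2*9.81) = 2.8767 m


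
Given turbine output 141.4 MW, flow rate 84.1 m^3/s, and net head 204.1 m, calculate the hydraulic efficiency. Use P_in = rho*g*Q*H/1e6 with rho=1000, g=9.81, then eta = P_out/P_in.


P_in = 1000 * 9.81 * 84.1 * 204.1 / 1e6 = 168.3868 MW
eta = 141.4 / 168.3868 = 0.8397


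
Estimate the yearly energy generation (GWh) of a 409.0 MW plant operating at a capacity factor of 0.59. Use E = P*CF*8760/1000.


E = 409.0 * 0.59 * 8760 / 1000 = 2113.8756 GWh


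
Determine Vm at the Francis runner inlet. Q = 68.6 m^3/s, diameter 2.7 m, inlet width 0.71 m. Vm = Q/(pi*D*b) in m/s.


Vm = 68.6 / (pi * 2.7 * 0.71) = 11.3907 m/s


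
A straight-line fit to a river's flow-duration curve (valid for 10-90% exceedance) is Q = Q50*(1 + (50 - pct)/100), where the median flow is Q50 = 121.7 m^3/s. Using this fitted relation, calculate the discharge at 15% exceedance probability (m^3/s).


Q = 121.7 * (1 + (50 - 15)/100) = 164.2950 m^3/s


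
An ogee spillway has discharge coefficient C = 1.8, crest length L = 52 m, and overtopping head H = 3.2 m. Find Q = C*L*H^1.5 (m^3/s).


Q = 1.8 * 52 * 3.2^1.5 = 535.7977 m^3/s


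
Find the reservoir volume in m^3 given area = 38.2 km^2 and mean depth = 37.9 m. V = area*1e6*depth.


V = 38.2 * 1e6 * 37.9 = 1.4478e+09 m^3


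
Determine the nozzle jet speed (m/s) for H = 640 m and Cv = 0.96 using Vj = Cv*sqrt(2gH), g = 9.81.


Vj = 0.96 * sqrt(2*9.81*640) = 107.5748 m/s


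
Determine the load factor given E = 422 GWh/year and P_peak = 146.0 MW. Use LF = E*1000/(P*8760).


LF = 422 * 1000 / (146.0 * 8760) = 0.3300


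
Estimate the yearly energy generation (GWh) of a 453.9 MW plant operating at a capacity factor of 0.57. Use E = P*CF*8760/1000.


E = 453.9 * 0.57 * 8760 / 1000 = 2266.4135 GWh


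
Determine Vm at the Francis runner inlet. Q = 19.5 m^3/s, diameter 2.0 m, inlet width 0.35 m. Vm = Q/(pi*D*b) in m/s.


Vm = 19.5 / (pi * 2.0 * 0.35) = 8.8672 m/s


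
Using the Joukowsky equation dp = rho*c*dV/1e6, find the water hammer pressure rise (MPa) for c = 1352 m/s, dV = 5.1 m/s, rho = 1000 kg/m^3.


dp = 1000 * 1352 * 5.1 / 1e6 = 6.8952 MPa


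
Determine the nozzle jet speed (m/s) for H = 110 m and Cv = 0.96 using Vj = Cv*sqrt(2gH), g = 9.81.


Vj = 0.96 * sqrt(2*9.81*110) = 44.5982 m/s


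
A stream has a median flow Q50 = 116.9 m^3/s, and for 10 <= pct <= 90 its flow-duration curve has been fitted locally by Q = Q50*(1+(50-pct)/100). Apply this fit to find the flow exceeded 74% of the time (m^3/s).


Q = 116.9 * (1 + (50 - 74)/100) = 88.8440 m^3/s


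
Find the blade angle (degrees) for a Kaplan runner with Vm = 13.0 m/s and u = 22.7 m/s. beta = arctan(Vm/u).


beta = arctan(13.0 / 22.7) = 29.7992 degrees


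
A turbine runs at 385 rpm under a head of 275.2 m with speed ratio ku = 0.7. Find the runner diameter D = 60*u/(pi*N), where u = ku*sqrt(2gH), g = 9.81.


u = 0.7 * sqrt(2*9.81*275.2) = 51.4365 m/s
D = 60 * 51.4365 / (pi * 385) = 2.5516 m


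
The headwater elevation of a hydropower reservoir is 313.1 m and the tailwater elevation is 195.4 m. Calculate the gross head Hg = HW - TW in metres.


Hg = 313.1 - 195.4 = 117.7000 m


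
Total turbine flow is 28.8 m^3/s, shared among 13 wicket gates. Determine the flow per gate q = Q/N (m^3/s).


q = 28.8 / 13 = 2.2154 m^3/s


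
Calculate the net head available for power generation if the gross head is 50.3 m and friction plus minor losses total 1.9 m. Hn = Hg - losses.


Hn = 50.3 - 1.9 = 48.4000 m


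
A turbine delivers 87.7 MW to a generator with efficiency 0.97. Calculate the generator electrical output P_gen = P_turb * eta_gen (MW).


P_gen = 87.7 * 0.97 = 85.0690 MW


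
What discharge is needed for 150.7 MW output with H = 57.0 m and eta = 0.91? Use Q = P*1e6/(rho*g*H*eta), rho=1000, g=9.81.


Q = 150.7 * 1e6 / (1000 * 9.81 * 57.0 * 0.91) = 296.1611 m^3/s


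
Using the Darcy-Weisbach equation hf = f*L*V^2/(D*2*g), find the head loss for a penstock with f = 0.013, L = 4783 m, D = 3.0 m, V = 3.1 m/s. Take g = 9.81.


hf = 0.013 * 4783 * 3.1^2 / (3.0 * 2 * 9.81) = 10.1519 m


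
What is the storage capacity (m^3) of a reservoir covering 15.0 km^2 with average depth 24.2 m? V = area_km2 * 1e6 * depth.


V = 15.0 * 1e6 * 24.2 = 3.6300e+08 m^3


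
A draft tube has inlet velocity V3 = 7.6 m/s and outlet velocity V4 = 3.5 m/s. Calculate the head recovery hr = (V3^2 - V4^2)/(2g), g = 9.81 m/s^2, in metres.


hr = (7.6^2 - 3.5^2) / (2*9.81) = 2.3196 m


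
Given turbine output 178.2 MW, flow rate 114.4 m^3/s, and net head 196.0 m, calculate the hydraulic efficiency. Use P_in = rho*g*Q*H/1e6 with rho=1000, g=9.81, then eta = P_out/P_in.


P_in = 1000 * 9.81 * 114.4 * 196.0 / 1e6 = 219.9637 MW
eta = 178.2 / 219.9637 = 0.8101


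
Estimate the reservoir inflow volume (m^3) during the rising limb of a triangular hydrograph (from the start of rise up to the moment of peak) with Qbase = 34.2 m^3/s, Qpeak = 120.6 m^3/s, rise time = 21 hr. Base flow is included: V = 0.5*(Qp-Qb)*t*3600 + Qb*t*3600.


V = 0.5*(120.6 - 34.2)*21*3600 + 34.2*21*3600 = 5.8514e+06 m^3


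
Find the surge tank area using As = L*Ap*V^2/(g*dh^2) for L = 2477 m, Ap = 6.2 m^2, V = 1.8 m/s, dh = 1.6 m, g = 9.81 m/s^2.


As = 2477 * 6.2 * 1.8^2 / (9.81 * 1.6^2) = 1981.3159 m^2


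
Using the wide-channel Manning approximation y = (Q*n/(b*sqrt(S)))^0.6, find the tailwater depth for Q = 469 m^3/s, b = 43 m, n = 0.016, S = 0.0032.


y = (469 * 0.016 / (43 * 0.0032^0.5))^0.6 = 1.9658 m


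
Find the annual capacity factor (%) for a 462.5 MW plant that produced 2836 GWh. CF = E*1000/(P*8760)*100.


CF = 2836 * 1000 / (462.5 * 8760) * 100 = 69.9988 %


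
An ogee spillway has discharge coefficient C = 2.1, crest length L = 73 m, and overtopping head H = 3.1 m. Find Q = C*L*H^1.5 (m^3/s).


Q = 2.1 * 73 * 3.1^1.5 = 836.7288 m^3/s


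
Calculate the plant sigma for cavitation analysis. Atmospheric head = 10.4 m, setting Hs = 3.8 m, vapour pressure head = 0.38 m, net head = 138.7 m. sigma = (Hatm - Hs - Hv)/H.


sigma = (10.4 - 3.8 - 0.38) / 138.7 = 0.0448


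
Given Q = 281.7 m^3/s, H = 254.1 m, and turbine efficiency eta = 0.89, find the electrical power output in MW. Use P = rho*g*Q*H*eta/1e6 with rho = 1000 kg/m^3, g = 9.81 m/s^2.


P = 1000 * 9.81 * 281.7 * 254.1 * 0.89 / 1e6 = 624.9576 MW


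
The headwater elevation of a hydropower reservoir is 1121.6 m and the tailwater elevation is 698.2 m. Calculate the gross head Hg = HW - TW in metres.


Hg = 1121.6 - 698.2 = 423.4000 m


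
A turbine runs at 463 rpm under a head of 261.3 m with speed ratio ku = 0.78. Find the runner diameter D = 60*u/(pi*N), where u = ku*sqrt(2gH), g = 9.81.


u = 0.78 * sqrt(2*9.81*261.3) = 55.8488 m/s
D = 60 * 55.8488 / (pi * 463) = 2.3037 m


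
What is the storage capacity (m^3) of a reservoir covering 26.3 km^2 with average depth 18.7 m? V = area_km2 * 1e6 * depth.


V = 26.3 * 1e6 * 18.7 = 4.9181e+08 m^3


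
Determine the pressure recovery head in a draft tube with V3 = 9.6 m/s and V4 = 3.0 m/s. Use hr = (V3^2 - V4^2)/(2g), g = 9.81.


hr = (9.6^2 - 3.0^2) / (2*9.81) = 4.2385 m


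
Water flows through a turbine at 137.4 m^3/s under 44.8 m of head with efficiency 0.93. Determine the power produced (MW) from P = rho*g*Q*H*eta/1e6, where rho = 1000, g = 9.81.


P = 1000 * 9.81 * 137.4 * 44.8 * 0.93 / 1e6 = 56.1587 MW


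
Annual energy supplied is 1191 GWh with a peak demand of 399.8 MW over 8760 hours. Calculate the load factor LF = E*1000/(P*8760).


LF = 1191 * 1000 / (399.8 * 8760) = 0.3401


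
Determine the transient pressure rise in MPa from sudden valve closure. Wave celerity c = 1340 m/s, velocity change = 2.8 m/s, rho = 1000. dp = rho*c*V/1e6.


dp = 1000 * 1340 * 2.8 / 1e6 = 3.7520 MPa


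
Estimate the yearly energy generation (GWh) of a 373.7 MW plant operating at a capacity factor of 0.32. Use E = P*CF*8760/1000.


E = 373.7 * 0.32 * 8760 / 1000 = 1047.5558 GWh


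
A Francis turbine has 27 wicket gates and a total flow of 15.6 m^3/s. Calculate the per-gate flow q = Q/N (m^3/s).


q = 15.6 / 27 = 0.5778 m^3/s


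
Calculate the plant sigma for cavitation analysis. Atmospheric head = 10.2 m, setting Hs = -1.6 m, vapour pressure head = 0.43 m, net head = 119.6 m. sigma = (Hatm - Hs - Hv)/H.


sigma = (10.2 - (-1.6) - 0.43) / 119.6 = 0.0951


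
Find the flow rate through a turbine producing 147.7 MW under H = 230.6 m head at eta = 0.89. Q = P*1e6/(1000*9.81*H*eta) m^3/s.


Q = 147.7 * 1e6 / (1000 * 9.81 * 230.6 * 0.89) = 73.3605 m^3/s


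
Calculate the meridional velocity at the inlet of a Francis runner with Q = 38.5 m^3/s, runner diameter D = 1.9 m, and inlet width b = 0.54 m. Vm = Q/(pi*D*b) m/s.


Vm = 38.5 / (pi * 1.9 * 0.54) = 11.9444 m/s


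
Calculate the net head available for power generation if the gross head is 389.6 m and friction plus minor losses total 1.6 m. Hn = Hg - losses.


Hn = 389.6 - 1.6 = 388.0000 m


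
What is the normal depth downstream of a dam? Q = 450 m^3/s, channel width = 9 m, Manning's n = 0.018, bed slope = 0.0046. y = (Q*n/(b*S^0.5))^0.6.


y = (450 * 0.018 / (9 * 0.0046^0.5))^0.6 = 4.7176 m


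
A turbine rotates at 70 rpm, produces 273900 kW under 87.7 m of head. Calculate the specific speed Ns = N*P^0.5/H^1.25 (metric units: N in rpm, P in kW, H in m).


Ns = 70 * 273900^0.5 / 87.7^1.25 = 136.5037


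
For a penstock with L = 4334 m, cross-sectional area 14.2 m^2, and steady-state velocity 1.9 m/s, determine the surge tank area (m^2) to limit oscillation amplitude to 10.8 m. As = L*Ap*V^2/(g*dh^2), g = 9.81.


As = 4334 * 14.2 * 1.9^2 / (9.81 * 10.8^2) = 194.1637 m^2


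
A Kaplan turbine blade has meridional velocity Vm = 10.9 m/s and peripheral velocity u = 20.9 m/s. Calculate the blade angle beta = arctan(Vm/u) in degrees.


beta = arctan(10.9 / 20.9) = 27.5434 degrees


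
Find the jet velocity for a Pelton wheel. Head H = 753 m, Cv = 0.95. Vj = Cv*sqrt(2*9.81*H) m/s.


Vj = 0.95 * sqrt(2*9.81*753) = 115.4704 m/s


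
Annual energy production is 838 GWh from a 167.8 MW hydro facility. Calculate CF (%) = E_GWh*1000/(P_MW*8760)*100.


CF = 838 * 1000 / (167.8 * 8760) * 100 = 57.0096 %


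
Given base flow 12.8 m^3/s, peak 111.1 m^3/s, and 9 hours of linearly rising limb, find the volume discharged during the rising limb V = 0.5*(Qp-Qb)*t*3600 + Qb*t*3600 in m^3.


V = 0.5*(111.1 - 12.8)*9*3600 + 12.8*9*3600 = 2.0072e+06 m^3


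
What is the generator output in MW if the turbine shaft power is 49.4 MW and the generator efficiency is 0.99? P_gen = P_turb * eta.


P_gen = 49.4 * 0.99 = 48.9060 MW


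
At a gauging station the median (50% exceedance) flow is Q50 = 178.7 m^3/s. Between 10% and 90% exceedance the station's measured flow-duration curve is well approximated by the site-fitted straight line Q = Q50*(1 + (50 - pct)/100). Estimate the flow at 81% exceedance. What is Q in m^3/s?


Q = 178.7 * (1 + (50 - 81)/100) = 123.3030 m^3/s


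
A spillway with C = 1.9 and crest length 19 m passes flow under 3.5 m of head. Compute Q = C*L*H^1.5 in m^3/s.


Q = 1.9 * 19 * 3.5^1.5 = 236.3792 m^3/s


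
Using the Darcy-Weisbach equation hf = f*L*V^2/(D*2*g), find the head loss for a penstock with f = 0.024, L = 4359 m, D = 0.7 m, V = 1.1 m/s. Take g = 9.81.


hf = 0.024 * 4359 * 1.1^2 / (0.7 * 2 * 9.81) = 9.2169 m


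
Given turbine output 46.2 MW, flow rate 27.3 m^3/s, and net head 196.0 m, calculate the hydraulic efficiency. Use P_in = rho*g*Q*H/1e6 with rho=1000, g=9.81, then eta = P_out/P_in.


P_in = 1000 * 9.81 * 27.3 * 196.0 / 1e6 = 52.4913 MW
eta = 46.2 / 52.4913 = 0.8801


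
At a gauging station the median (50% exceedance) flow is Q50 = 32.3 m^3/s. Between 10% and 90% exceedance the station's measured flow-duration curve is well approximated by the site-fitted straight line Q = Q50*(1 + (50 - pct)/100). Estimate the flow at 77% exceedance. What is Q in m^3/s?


Q = 32.3 * (1 + (50 - 77)/100) = 23.5790 m^3/s


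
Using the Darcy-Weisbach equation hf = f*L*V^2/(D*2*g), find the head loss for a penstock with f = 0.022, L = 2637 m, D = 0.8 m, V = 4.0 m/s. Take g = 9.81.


hf = 0.022 * 2637 * 4.0^2 / (0.8 * 2 * 9.81) = 59.1376 m


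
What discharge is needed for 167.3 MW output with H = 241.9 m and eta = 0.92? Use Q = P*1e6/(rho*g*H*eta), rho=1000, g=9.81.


Q = 167.3 * 1e6 / (1000 * 9.81 * 241.9 * 0.92) = 76.6308 m^3/s


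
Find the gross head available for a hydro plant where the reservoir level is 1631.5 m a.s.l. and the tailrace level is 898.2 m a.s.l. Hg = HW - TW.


Hg = 1631.5 - 898.2 = 733.3000 m


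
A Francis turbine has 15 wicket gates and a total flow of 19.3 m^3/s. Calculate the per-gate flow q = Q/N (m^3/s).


q = 19.3 / 15 = 1.2867 m^3/s


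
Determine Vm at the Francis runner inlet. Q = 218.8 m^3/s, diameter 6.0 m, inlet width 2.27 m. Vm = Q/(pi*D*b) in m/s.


Vm = 218.8 / (pi * 6.0 * 2.27) = 5.1135 m/s


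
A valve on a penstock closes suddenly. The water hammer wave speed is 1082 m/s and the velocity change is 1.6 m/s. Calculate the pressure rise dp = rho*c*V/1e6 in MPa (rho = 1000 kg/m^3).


dp = 1000 * 1082 * 1.6 / 1e6 = 1.7312 MPa


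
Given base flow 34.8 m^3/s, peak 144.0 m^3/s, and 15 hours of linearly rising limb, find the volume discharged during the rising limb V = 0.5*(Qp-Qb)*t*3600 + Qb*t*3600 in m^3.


V = 0.5*(144.0 - 34.8)*15*3600 + 34.8*15*3600 = 4.8276e+06 m^3


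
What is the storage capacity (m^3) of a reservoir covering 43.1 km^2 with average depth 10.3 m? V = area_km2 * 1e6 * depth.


V = 43.1 * 1e6 * 10.3 = 4.4393e+08 m^3


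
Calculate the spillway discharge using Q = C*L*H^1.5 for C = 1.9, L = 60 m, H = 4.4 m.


Q = 1.9 * 60 * 4.4^1.5 = 1052.1650 m^3/s


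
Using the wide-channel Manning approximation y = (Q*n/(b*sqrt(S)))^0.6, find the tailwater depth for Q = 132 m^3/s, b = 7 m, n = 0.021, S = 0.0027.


y = (132 * 0.021 / (7 * 0.0027^0.5))^0.6 = 3.3823 m


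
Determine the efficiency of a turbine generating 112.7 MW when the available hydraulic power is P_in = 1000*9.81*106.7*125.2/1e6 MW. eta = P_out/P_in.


P_in = 1000 * 9.81 * 106.7 * 125.2 / 1e6 = 131.0502 MW
eta = 112.7 / 131.0502 = 0.8600


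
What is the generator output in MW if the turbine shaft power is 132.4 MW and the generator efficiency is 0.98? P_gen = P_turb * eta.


P_gen = 132.4 * 0.98 = 129.7520 MW


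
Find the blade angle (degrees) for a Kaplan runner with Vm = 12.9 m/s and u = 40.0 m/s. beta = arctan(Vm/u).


beta = arctan(12.9 / 40.0) = 17.8745 degrees


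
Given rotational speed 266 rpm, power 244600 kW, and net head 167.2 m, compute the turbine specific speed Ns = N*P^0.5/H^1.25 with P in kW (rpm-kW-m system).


Ns = 266 * 244600^0.5 / 167.2^1.25 = 218.8087


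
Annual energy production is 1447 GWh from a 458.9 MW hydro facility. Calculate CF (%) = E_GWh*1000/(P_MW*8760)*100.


CF = 1447 * 1000 / (458.9 * 8760) * 100 = 35.9953 %


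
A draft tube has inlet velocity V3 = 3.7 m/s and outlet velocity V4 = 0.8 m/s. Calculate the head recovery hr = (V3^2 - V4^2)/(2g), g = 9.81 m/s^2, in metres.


hr = (3.7^2 - 0.8^2) / (2*9.81) = 0.6651 m


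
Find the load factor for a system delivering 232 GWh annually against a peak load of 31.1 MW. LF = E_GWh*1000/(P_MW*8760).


LF = 232 * 1000 / (31.1 * 8760) = 0.8516


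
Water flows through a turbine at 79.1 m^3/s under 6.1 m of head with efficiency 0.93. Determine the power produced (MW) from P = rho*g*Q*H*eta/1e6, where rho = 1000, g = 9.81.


P = 1000 * 9.81 * 79.1 * 6.1 * 0.93 / 1e6 = 4.4021 MW


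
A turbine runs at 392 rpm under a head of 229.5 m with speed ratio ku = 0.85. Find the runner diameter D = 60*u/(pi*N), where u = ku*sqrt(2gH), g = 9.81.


u = 0.85 * sqrt(2*9.81*229.5) = 57.0374 m/s
D = 60 * 57.0374 / (pi * 392) = 2.7789 m


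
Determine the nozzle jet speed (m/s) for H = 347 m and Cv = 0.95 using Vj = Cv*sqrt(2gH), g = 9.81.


Vj = 0.95 * sqrt(2*9.81*347) = 78.3859 m/s


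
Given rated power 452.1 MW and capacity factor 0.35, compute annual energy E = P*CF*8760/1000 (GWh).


E = 452.1 * 0.35 * 8760 / 1000 = 1386.1386 GWh


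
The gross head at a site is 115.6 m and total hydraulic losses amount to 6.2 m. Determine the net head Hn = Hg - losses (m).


Hn = 115.6 - 6.2 = 109.4000 m


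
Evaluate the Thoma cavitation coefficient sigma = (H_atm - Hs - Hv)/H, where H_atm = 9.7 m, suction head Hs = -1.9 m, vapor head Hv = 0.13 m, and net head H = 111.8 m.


sigma = (9.7 - (-1.9) - 0.13) / 111.8 = 0.1026


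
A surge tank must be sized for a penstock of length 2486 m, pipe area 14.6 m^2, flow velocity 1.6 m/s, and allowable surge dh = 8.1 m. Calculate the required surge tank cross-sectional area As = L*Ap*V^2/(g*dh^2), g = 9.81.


As = 2486 * 14.6 * 1.6^2 / (9.81 * 8.1^2) = 144.3627 m^2


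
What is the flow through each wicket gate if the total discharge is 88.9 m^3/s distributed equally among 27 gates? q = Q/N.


q = 88.9 / 27 = 3.2926 m^3/s


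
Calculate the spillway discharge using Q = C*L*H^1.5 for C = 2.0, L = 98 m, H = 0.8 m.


Q = 2.0 * 98 * 0.8^1.5 = 140.2462 m^3/s


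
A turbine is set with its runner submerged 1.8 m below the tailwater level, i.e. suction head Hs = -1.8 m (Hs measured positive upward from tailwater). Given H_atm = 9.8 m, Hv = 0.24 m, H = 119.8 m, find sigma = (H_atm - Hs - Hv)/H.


sigma = (9.8 - (-1.8) - 0.24) / 119.8 = 0.0948


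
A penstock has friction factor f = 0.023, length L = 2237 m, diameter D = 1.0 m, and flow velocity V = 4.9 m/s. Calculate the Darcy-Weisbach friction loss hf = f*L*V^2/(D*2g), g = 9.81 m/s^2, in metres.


hf = 0.023 * 2237 * 4.9^2 / (1.0 * 2 * 9.81) = 62.9632 m


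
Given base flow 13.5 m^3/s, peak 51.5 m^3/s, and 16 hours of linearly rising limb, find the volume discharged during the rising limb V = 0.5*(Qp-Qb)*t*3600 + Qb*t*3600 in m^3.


V = 0.5*(51.5 - 13.5)*16*3600 + 13.5*16*3600 = 1.8720e+06 m^3


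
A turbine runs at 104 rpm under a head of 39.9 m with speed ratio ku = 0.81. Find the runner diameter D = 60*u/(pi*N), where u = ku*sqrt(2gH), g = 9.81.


u = 0.81 * sqrt(2*9.81*39.9) = 22.6632 m/s
D = 60 * 22.6632 / (pi * 104) = 4.1619 m


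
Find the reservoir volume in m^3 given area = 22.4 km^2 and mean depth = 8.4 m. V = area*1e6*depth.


V = 22.4 * 1e6 * 8.4 = 1.8816e+08 m^3


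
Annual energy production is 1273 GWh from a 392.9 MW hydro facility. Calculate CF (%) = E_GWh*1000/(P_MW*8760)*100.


CF = 1273 * 1000 / (392.9 * 8760) * 100 = 36.9864 %


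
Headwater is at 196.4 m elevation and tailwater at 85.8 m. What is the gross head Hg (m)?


Hg = 196.4 - 85.8 = 110.6000 m


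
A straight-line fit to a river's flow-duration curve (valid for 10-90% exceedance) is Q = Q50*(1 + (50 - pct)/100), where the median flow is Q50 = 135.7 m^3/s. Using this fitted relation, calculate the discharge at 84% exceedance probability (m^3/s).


Q = 135.7 * (1 + (50 - 84)/100) = 89.5620 m^3/s


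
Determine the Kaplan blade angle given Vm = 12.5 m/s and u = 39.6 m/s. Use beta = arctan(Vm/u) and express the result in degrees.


beta = arctan(12.5 / 39.6) = 17.5186 degrees


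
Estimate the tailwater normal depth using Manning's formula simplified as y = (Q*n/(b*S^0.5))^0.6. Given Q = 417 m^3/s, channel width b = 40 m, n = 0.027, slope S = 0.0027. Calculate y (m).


y = (417 * 0.027 / (40 * 0.0027^0.5))^0.6 = 2.7558 m


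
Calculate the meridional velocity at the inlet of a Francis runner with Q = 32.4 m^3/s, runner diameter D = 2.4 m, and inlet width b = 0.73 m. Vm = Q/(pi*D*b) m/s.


Vm = 32.4 / (pi * 2.4 * 0.73) = 5.8866 m/s


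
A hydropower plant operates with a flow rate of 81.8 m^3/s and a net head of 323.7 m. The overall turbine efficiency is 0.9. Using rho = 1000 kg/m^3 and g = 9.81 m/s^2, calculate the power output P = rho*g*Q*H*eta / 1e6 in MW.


P = 1000 * 9.81 * 81.8 * 323.7 * 0.9 / 1e6 = 233.7801 MW


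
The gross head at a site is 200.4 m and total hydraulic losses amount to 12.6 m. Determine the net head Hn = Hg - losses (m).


Hn = 200.4 - 12.6 = 187.8000 m


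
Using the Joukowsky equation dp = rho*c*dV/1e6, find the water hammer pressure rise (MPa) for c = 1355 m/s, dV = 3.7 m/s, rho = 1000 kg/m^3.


dp = 1000 * 1355 * 3.7 / 1e6 = 5.0135 MPa


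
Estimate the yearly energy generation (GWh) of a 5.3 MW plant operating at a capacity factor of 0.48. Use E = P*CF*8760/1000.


E = 5.3 * 0.48 * 8760 / 1000 = 22.2854 GWh
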